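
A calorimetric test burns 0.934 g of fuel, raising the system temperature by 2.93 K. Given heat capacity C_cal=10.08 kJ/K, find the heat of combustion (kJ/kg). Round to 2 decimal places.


Hc = C_cal * delta_T / m_fuel
Q_released = 10.08 * 2.93 = 29.5344 kJ
m_fuel = 0.934 g = 0.934/1000 kg = 0.000934 kg
Hc = 29.5344 / 0.000934 = 31621.41 kJ/kg


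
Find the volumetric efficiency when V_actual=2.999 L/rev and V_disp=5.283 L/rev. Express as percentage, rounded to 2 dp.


eta_v = (V_actual / V_disp) * 100
Ratio = 2.999 / 5.283 = 0.5677
eta_v = 0.5677 * 100 = 56.77%


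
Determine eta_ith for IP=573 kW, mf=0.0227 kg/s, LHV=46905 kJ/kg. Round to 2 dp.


eta_ith = (IP / (mf * LHV)) * 100
Denominator = 0.0227 * 46905 = 1064.7435 kW
eta_ith = (573 / 1064.7435) * 100 = 53.82%


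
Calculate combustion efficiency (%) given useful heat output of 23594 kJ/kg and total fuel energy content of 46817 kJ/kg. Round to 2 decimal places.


Efficiency = (Q_useful / Q_fuel) * 100
Efficiency = (23594 / 46817) * 100
Efficiency = 0.5040 * 100 = 50.40%


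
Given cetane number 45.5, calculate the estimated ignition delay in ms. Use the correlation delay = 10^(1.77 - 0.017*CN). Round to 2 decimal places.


delay = 10^(1.77 - 0.017*CN)
Exponent = 1.77 - 0.017*45.5 = 0.9965
delay = 10^0.9965 = 9.92 ms


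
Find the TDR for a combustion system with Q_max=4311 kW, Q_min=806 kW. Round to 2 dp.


TDR = Q_max / Q_min
TDR = 4311 / 806 = 5.35


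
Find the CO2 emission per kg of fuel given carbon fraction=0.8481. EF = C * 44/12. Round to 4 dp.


EF = C_frac * (M_CO2 / M_C)
EF = 0.8481 * (44/12)
EF = 0.8481 * 3.666667 = 3.1097 kg_CO2/kg_fuel


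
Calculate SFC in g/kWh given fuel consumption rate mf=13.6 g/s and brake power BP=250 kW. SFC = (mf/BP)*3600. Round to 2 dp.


SFC = (mf / BP) * 3600
Rate = 13.6 / 250 = 0.054400 g/(s*kW)
SFC = 0.054400 * 3600 = 195.84 g/kWh


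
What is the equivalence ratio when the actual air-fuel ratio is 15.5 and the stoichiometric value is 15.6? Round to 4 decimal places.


phi = AFR_stoich / AFR_actual
phi = 15.6 / 15.5 = 1.0065


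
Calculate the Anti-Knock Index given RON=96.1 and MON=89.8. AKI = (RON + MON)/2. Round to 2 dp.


AKI = (RON + MON) / 2
AKI = (96.1 + 89.8) / 2
AKI = 185.9 / 2 = 92.95


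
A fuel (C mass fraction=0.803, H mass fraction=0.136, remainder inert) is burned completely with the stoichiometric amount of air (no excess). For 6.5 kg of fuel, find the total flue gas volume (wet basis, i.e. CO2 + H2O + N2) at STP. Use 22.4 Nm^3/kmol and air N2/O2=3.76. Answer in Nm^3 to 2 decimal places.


Per kg fuel: CO2 = (C/12 kmol)*22.4 = (0.803/12)*22.4 = 1.49893 Nm^3
Per kg fuel: H2O = (H/2 kmol)*22.4 = (0.136/2)*22.4 = 1.52320 Nm^3
O2 needed per kg fuel = C/12 + H/4 = 0.803/12 + 0.136/4 = 0.10091667 kmol
Per kg fuel: N2 = O2*3.76*22.4 = 0.10091667*3.76*22.4 = 8.49961 Nm^3
Total per kg = 1.49893 + 1.52320 + 8.49961 = 11.52174 Nm^3
Total = 11.52174 * 6.5 = 74.89 Nm^3


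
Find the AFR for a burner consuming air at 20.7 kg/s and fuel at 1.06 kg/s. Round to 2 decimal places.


AFR = m_air / m_fuel
AFR = 20.7 / 1.06 = 19.53


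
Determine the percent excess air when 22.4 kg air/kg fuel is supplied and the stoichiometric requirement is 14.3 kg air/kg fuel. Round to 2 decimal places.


Excess air = actual - stoichiometric = 22.4 - 14.3 = 8.10 kg/kg fuel
Excess air % = (excess / stoich) * 100 = (8.10 / 14.3) * 100 = 56.64%


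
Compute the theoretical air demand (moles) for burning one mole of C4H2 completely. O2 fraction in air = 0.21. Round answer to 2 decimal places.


Balanced combustion: C4H2 + 4.5 O2 -> 4 CO2 + 1 H2O
O2 needed = C + H/4 = 4 + 2/4 = 4.50 moles
Air moles = O2 / 0.21 = 4.50 / 0.21 = 21.43 moles air


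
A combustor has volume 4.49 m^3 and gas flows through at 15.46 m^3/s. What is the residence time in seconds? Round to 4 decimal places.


tau = V / Q_flow
tau = 4.49 / 15.46 = 0.2904 s


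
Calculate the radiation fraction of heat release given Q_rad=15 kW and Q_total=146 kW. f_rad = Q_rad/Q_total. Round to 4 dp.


f_rad = Q_rad / Q_total
f_rad = 15 / 146 = 0.1027


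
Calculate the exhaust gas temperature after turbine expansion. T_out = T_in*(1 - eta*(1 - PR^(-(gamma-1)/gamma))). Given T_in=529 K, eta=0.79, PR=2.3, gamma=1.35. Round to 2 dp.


T_out = T_in * (1 - eta * (1 - PR^(-(gamma-1)/gamma)))
Exponent = -(1.35-1)/1.35 = -0.25925926
PR^exp = 2.3^(-0.25925926) = 0.80578413
Factor = 1 - 0.79*(1 - 0.80578413) = 0.84656946
T_out = 529 * 0.84656946 = 447.84 K


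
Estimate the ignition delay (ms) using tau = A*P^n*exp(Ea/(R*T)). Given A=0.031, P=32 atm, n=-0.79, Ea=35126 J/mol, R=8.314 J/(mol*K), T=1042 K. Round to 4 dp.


tau = A * P^n * exp(Ea/(R*T))
P^n = 32^(-0.79) = 0.06470406
Ea/(R*T) = 35126/(8.314*1042) = 4.054627
exp(Ea/(R*T)) = 57.663677
tau = 0.031 * 0.06470406 * 57.663677 = 0.1157 ms


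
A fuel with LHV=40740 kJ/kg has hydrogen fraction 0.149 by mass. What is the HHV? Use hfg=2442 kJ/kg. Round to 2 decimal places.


HHV = LHV + hfg * 9 * H
Water addition = 2442 * 9 * 0.149 = 3274.722 kJ/kg
HHV = 40740 + 3274.722 = 44014.72 kJ/kg


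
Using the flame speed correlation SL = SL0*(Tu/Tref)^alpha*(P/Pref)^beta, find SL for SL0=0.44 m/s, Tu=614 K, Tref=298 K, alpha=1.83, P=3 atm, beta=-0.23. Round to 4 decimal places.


SL = SL0 * (Tu/Tref)^alpha * (P/Pref)^beta
T ratio = 614/298 = 2.06040268
(T ratio)^alpha = 2.06040268^1.83 = 3.754329
(P/Pref)^beta = 3^(-0.23) = 0.776716
SL = 0.44 * 3.754329 * 0.776716 = 1.2831 m/s


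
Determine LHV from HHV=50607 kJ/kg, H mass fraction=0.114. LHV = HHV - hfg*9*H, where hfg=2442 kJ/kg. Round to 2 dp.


LHV = HHV - hfg * 9 * H
Water correction = 2442 * 9 * 0.114 = 2505.492 kJ/kg
LHV = 50607 - 2505.492 = 48101.51 kJ/kg


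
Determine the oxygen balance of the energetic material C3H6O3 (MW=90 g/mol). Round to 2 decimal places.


OB = -1600 * (2C + H/2 - O) / MW
Inner = 2*3 + 6/2 - 3 = 6.00
OB = -1600 * 6.00 / 90 = -106.67%


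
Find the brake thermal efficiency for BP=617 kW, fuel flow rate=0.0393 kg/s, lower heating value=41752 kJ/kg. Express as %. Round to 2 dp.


eta_BTE = (BP / (mf * LHV)) * 100
Denominator = 0.0393 * 41752 = 1640.8536 kW
eta_BTE = (617 / 1640.8536) * 100 = 37.60%


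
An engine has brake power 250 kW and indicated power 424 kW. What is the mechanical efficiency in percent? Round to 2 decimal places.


eta_mech = (BP / IP) * 100
Ratio = 250 / 424 = 0.5896
eta_mech = 0.5896 * 100 = 58.96%


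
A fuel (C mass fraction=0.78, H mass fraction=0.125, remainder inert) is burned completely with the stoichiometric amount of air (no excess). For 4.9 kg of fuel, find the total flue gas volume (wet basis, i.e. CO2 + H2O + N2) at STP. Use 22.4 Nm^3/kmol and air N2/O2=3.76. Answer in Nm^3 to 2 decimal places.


Per kg fuel: CO2 = (C/12 kmol)*22.4 = (0.78/12)*22.4 = 1.45600 Nm^3
Per kg fuel: H2O = (H/2 kmol)*22.4 = (0.125/2)*22.4 = 1.40000 Nm^3
O2 needed per kg fuel = C/12 + H/4 = 0.78/12 + 0.125/4 = 0.09625000 kmol
Per kg fuel: N2 = O2*3.76*22.4 = 0.09625000*3.76*22.4 = 8.10656 Nm^3
Total per kg = 1.45600 + 1.40000 + 8.10656 = 10.96256 Nm^3
Total = 10.96256 * 4.9 = 53.72 Nm^3


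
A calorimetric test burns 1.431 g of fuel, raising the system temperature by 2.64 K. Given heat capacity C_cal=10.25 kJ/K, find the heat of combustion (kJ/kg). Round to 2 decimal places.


Hc = C_cal * delta_T / m_fuel
Q_released = 10.25 * 2.64 = 27.0600 kJ
m_fuel = 1.431 g = 1.431/1000 kg = 0.001431 kg
Hc = 27.0600 / 0.001431 = 18909.85 kJ/kg


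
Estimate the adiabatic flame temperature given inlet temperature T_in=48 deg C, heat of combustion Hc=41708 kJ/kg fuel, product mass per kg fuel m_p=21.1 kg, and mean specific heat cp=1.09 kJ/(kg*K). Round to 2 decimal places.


T_ad = T_in + Hc / (m_p * cp)
Denominator = 21.1 * 1.09 = 22.9990
Temperature rise = 41708 / 22.9990 = 1813.47 K
T_ad = 48 + 1813.47 = 1861.47 deg C


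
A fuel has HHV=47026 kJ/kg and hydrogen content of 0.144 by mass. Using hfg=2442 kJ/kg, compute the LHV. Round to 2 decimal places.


LHV = HHV - hfg * 9 * H
Water correction = 2442 * 9 * 0.144 = 3164.832 kJ/kg
LHV = 47026 - 3164.832 = 43861.17 kJ/kg


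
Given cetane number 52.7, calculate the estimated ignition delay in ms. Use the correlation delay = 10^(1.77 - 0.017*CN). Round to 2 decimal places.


delay = 10^(1.77 - 0.017*CN)
Exponent = 1.77 - 0.017*52.7 = 0.8741
delay = 10^0.8741 = 7.48 ms


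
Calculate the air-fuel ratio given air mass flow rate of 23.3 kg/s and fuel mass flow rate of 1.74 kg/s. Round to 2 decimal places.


AFR = m_air / m_fuel
AFR = 23.3 / 1.74 = 13.39


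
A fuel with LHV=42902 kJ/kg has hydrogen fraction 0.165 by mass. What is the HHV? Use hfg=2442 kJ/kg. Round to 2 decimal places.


HHV = LHV + hfg * 9 * H
Water addition = 2442 * 9 * 0.165 = 3626.370 kJ/kg
HHV = 42902 + 3626.370 = 46528.37 kJ/kg


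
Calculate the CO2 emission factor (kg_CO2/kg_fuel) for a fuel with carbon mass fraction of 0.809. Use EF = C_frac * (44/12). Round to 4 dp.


EF = C_frac * (M_CO2 / M_C)
EF = 0.809 * (44/12)
EF = 0.809 * 3.666667 = 2.9663 kg_CO2/kg_fuel


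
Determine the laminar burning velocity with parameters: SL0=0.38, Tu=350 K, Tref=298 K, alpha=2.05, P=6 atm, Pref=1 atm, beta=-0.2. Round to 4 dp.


SL = SL0 * (Tu/Tref)^alpha * (P/Pref)^beta
T ratio = 350/298 = 1.17449664
(T ratio)^alpha = 1.17449664^2.05 = 1.390581
(P/Pref)^beta = 6^(-0.2) = 0.698827
SL = 0.38 * 1.390581 * 0.698827 = 0.3693 m/s


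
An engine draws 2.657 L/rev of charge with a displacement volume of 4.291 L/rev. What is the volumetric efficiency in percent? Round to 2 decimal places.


eta_v = (V_actual / V_disp) * 100
Ratio = 2.657 / 4.291 = 0.6192
eta_v = 0.6192 * 100 = 61.92%


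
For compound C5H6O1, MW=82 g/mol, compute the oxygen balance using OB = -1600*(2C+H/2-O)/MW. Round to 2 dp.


OB = -1600 * (2C + H/2 - O) / MW
Inner = 2*5 + 6/2 - 1 = 12.00
OB = -1600 * 12.00 / 82 = -234.15%


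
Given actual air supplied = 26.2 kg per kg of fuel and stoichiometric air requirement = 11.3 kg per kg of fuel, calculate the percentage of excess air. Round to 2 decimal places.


Excess air = actual - stoichiometric = 26.2 - 11.3 = 14.90 kg/kg fuel
Excess air % = (excess / stoich) * 100 = (14.90 / 11.3) * 100 = 131.86%


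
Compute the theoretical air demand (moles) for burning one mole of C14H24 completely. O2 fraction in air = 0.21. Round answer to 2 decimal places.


Balanced combustion: C14H24 + 20 O2 -> 14 CO2 + 12 H2O
O2 needed = C + H/4 = 14 + 24/4 = 20.00 moles
Air moles = O2 / 0.21 = 20.00 / 0.21 = 95.24 moles air


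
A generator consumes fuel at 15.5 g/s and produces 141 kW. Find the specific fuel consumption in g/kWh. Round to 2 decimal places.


SFC = (mf / BP) * 3600
Rate = 15.5 / 141 = 0.109929 g/(s*kW)
SFC = 0.109929 * 3600 = 395.74 g/kWh


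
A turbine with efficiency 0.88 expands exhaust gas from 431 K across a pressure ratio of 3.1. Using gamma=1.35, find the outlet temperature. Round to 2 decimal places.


T_out = T_in * (1 - eta * (1 - PR^(-(gamma-1)/gamma)))
Exponent = -(1.35-1)/1.35 = -0.25925926
PR^exp = 3.1^(-0.25925926) = 0.74577862
Factor = 1 - 0.88*(1 - 0.74577862) = 0.77628519
T_out = 431 * 0.77628519 = 334.58 K


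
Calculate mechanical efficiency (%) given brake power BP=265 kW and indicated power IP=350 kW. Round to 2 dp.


eta_mech = (BP / IP) * 100
Ratio = 265 / 350 = 0.7571
eta_mech = 0.7571 * 100 = 75.71%


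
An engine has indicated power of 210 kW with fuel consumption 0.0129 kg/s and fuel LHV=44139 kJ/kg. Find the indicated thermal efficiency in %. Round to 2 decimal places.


eta_ith = (IP / (mf * LHV)) * 100
Denominator = 0.0129 * 44139 = 569.3931 kW
eta_ith = (210 / 569.3931) * 100 = 36.88%


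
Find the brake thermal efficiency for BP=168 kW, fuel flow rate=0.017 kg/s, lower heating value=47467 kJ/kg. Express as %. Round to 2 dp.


eta_BTE = (BP / (mf * LHV)) * 100
Denominator = 0.017 * 47467 = 806.9390 kW
eta_BTE = (168 / 806.9390) * 100 = 20.82%


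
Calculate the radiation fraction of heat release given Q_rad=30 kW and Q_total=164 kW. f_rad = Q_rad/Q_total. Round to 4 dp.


f_rad = Q_rad / Q_total
f_rad = 30 / 164 = 0.1829


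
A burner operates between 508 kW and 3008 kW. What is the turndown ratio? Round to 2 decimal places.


TDR = Q_max / Q_min
TDR = 3008 / 508 = 5.92


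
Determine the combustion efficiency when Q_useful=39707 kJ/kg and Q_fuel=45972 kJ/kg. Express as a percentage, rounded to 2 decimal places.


Efficiency = (Q_useful / Q_fuel) * 100
Efficiency = (39707 / 45972) * 100
Efficiency = 0.8637 * 100 = 86.37%


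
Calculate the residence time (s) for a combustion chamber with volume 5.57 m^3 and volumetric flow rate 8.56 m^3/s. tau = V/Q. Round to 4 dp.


tau = V / Q_flow
tau = 5.57 / 8.56 = 0.6507 s


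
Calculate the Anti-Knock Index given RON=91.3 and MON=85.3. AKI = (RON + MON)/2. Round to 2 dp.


AKI = (RON + MON) / 2
AKI = (91.3 + 85.3) / 2
AKI = 176.6 / 2 = 88.30


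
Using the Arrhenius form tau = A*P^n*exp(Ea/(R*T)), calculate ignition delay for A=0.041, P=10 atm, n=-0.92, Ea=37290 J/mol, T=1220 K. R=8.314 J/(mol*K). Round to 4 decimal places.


tau = A * P^n * exp(Ea/(R*T))
P^n = 10^(-0.92) = 0.12022644
Ea/(R*T) = 37290/(8.314*1220) = 3.676398
exp(Ea/(R*T)) = 39.503848
tau = 0.041 * 0.12022644 * 39.503848 = 0.1947 ms


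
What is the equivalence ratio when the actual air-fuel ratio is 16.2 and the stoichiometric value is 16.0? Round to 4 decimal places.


phi = AFR_stoich / AFR_actual
phi = 16.0 / 16.2 = 0.9877


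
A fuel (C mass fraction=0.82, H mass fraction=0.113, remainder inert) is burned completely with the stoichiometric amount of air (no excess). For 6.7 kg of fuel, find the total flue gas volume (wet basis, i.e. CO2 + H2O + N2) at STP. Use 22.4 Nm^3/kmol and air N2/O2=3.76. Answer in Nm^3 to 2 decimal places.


Per kg fuel: CO2 = (C/12 kmol)*22.4 = (0.82/12)*22.4 = 1.53067 Nm^3
Per kg fuel: H2O = (H/2 kmol)*22.4 = (0.113/2)*22.4 = 1.26560 Nm^3
O2 needed per kg fuel = C/12 + H/4 = 0.82/12 + 0.113/4 = 0.09658333 kmol
Per kg fuel: N2 = O2*3.76*22.4 = 0.09658333*3.76*22.4 = 8.13463 Nm^3
Total per kg = 1.53067 + 1.26560 + 8.13463 = 10.93090 Nm^3
Total = 10.93090 * 6.7 = 73.24 Nm^3


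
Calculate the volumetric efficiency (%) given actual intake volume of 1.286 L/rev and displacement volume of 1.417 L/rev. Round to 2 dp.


eta_v = (V_actual / V_disp) * 100
Ratio = 1.286 / 1.417 = 0.9076
eta_v = 0.9076 * 100 = 90.76%


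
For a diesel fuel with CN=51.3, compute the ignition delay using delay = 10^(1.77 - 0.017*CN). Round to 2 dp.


delay = 10^(1.77 - 0.017*CN)
Exponent = 1.77 - 0.017*51.3 = 0.8979
delay = 10^0.8979 = 7.90 ms


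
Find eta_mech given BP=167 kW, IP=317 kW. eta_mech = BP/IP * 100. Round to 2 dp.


eta_mech = (BP / IP) * 100
Ratio = 167 / 317 = 0.5268
eta_mech = 0.5268 * 100 = 52.68%


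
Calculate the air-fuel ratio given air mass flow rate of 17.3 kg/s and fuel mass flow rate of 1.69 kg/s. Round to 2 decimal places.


AFR = m_air / m_fuel
AFR = 17.3 / 1.69 = 10.24


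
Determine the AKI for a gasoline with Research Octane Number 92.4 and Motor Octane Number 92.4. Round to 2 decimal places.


AKI = (RON + MON) / 2
AKI = (92.4 + 92.4) / 2
AKI = 184.8 / 2 = 92.40


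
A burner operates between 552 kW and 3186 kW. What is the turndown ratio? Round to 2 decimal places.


TDR = Q_max / Q_min
TDR = 3186 / 552 = 5.77


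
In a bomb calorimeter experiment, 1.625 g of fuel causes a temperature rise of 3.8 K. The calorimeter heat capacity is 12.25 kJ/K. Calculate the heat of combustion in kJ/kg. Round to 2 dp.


Hc = C_cal * delta_T / m_fuel
Q_released = 12.25 * 3.8 = 46.5500 kJ
m_fuel = 1.625 g = 1.625/1000 kg = 0.001625 kg
Hc = 46.5500 / 0.001625 = 28646.15 kJ/kg


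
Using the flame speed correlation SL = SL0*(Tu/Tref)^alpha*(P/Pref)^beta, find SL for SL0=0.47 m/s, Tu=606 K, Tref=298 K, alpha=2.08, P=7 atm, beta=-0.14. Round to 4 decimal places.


SL = SL0 * (Tu/Tref)^alpha * (P/Pref)^beta
T ratio = 606/298 = 2.03355705
(T ratio)^alpha = 2.03355705^2.08 = 4.376967
(P/Pref)^beta = 7^(-0.14) = 0.761529
SL = 0.47 * 4.376967 * 0.761529 = 1.5666 m/s


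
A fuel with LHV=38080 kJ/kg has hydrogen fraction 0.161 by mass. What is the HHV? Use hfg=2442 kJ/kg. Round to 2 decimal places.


HHV = LHV + hfg * 9 * H
Water addition = 2442 * 9 * 0.161 = 3538.458 kJ/kg
HHV = 38080 + 3538.458 = 41618.46 kJ/kg


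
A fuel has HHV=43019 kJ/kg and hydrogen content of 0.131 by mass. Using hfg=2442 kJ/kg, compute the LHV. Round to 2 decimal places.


LHV = HHV - hfg * 9 * H
Water correction = 2442 * 9 * 0.131 = 2879.118 kJ/kg
LHV = 43019 - 2879.118 = 40139.88 kJ/kg


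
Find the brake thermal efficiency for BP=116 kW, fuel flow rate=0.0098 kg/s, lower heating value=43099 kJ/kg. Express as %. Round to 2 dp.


eta_BTE = (BP / (mf * LHV)) * 100
Denominator = 0.0098 * 43099 = 422.3702 kW
eta_BTE = (116 / 422.3702) * 100 = 27.46%


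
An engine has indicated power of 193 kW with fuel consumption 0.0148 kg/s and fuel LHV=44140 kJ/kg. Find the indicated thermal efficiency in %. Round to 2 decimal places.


eta_ith = (IP / (mf * LHV)) * 100
Denominator = 0.0148 * 44140 = 653.2720 kW
eta_ith = (193 / 653.2720) * 100 = 29.54%


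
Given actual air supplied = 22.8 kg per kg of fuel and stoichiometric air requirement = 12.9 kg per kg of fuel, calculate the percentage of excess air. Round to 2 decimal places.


Excess air = actual - stoichiometric = 22.8 - 12.9 = 9.90 kg/kg fuel
Excess air % = (excess / stoich) * 100 = (9.90 / 12.9) * 100 = 76.74%


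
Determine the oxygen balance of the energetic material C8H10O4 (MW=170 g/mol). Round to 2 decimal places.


OB = -1600 * (2C + H/2 - O) / MW
Inner = 2*8 + 10/2 - 4 = 17.00
OB = -1600 * 17.00 / 170 = -160.00%


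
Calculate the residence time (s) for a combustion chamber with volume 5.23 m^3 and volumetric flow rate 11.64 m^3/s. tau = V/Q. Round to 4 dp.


tau = V / Q_flow
tau = 5.23 / 11.64 = 0.4493 s


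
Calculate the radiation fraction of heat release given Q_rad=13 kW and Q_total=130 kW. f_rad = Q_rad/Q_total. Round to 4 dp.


f_rad = Q_rad / Q_total
f_rad = 13 / 130 = 0.1000


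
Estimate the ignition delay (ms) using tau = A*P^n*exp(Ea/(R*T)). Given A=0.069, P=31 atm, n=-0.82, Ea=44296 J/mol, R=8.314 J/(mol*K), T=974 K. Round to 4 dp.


tau = A * P^n * exp(Ea/(R*T))
P^n = 31^(-0.82) = 0.05985265
Ea/(R*T) = 44296/(8.314*974) = 5.470103
exp(Ea/(R*T)) = 237.484740
tau = 0.069 * 0.05985265 * 237.484740 = 0.9808 ms


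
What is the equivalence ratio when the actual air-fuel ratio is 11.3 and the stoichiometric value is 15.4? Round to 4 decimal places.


phi = AFR_stoich / AFR_actual
phi = 15.4 / 11.3 = 1.3628


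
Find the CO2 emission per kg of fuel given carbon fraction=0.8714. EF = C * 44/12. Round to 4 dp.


EF = C_frac * (M_CO2 / M_C)
EF = 0.8714 * (44/12)
EF = 0.8714 * 3.666667 = 3.1951 kg_CO2/kg_fuel


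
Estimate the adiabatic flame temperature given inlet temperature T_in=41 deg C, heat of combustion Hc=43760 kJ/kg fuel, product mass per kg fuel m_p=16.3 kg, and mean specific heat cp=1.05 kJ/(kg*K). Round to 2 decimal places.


T_ad = T_in + Hc / (m_p * cp)
Denominator = 16.3 * 1.05 = 17.1150
Temperature rise = 43760 / 17.1150 = 2556.82 K
T_ad = 41 + 2556.82 = 2597.82 deg C


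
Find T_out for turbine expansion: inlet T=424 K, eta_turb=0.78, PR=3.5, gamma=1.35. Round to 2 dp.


T_out = T_in * (1 - eta * (1 - PR^(-(gamma-1)/gamma)))
Exponent = -(1.35-1)/1.35 = -0.25925926
PR^exp = 3.5^(-0.25925926) = 0.72267881
Factor = 1 - 0.78*(1 - 0.72267881) = 0.78368947
T_out = 424 * 0.78368947 = 332.28 K


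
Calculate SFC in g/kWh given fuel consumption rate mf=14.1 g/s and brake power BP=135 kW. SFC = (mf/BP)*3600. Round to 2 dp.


SFC = (mf / BP) * 3600
Rate = 14.1 / 135 = 0.104444 g/(s*kW)
SFC = 0.104444 * 3600 = 376.00 g/kWh


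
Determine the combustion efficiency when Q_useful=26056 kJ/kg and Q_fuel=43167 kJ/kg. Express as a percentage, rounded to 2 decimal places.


Efficiency = (Q_useful / Q_fuel) * 100
Efficiency = (26056 / 43167) * 100
Efficiency = 0.6036 * 100 = 60.36%


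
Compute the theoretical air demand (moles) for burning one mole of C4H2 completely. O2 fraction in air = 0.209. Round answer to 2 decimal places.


Balanced combustion: C4H2 + 4.5 O2 -> 4 CO2 + 1 H2O
O2 needed = C + H/4 = 4 + 2/4 = 4.50 moles
Air moles = O2 / 0.209 = 4.50 / 0.209 = 21.53 moles air


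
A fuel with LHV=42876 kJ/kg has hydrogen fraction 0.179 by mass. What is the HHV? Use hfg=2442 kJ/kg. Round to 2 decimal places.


HHV = LHV + hfg * 9 * H
Water addition = 2442 * 9 * 0.179 = 3934.062 kJ/kg
HHV = 42876 + 3934.062 = 46810.06 kJ/kg


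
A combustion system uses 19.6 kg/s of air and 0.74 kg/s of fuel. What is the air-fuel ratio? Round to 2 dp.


AFR = m_air / m_fuel
AFR = 19.6 / 0.74 = 26.49


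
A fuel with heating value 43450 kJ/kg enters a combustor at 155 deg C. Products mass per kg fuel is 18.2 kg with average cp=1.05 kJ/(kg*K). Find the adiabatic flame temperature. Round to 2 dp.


T_ad = T_in + Hc / (m_p * cp)
Denominator = 18.2 * 1.05 = 19.1100
Temperature rise = 43450 / 19.1100 = 2273.68 K
T_ad = 155 + 2273.68 = 2428.68 deg C


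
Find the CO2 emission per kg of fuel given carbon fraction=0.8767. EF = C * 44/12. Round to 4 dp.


EF = C_frac * (M_CO2 / M_C)
EF = 0.8767 * (44/12)
EF = 0.8767 * 3.666667 = 3.2146 kg_CO2/kg_fuel


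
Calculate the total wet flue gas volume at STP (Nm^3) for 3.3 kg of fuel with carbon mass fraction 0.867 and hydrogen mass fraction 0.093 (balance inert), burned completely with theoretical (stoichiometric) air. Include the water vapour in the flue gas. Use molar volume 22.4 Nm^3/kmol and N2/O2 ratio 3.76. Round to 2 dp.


Per kg fuel: CO2 = (C/12 kmol)*22.4 = (0.867/12)*22.4 = 1.61840 Nm^3
Per kg fuel: H2O = (H/2 kmol)*22.4 = (0.093/2)*22.4 = 1.04160 Nm^3
O2 needed per kg fuel = C/12 + H/4 = 0.867/12 + 0.093/4 = 0.09550000 kmol
Per kg fuel: N2 = O2*3.76*22.4 = 0.09550000*3.76*22.4 = 8.04339 Nm^3
Total per kg = 1.61840 + 1.04160 + 8.04339 = 10.70339 Nm^3
Total = 10.70339 * 3.3 = 35.32 Nm^3


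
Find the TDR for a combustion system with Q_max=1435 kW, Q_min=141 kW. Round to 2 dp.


TDR = Q_max / Q_min
TDR = 1435 / 141 = 10.18


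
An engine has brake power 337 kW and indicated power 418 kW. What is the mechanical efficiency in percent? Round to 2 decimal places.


eta_mech = (BP / IP) * 100
Ratio = 337 / 418 = 0.8062
eta_mech = 0.8062 * 100 = 80.62%


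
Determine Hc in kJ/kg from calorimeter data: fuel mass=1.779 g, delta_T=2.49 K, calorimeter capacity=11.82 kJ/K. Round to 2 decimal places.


Hc = C_cal * delta_T / m_fuel
Q_released = 11.82 * 2.49 = 29.4318 kJ
m_fuel = 1.779 g = 1.779/1000 kg = 0.001779 kg
Hc = 29.4318 / 0.001779 = 16544.01 kJ/kg


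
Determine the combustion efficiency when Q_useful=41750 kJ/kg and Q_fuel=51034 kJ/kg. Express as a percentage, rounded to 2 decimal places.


Efficiency = (Q_useful / Q_fuel) * 100
Efficiency = (41750 / 51034) * 100
Efficiency = 0.8181 * 100 = 81.81%


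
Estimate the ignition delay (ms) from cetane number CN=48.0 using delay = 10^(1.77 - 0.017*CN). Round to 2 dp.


delay = 10^(1.77 - 0.017*CN)
Exponent = 1.77 - 0.017*48.0 = 0.9540
delay = 10^0.9540 = 8.99 ms


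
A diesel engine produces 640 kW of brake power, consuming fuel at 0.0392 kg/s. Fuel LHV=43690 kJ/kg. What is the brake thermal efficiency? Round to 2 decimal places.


eta_BTE = (BP / (mf * LHV)) * 100
Denominator = 0.0392 * 43690 = 1712.6480 kW
eta_BTE = (640 / 1712.6480) * 100 = 37.37%


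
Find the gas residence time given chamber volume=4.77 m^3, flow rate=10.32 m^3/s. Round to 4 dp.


tau = V / Q_flow
tau = 4.77 / 10.32 = 0.4622 s


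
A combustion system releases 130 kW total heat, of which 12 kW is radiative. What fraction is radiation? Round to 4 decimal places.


f_rad = Q_rad / Q_total
f_rad = 12 / 130 = 0.0923


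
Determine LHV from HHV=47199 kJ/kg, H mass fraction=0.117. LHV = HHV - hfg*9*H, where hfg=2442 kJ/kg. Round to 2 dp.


LHV = HHV - hfg * 9 * H
Water correction = 2442 * 9 * 0.117 = 2571.426 kJ/kg
LHV = 47199 - 2571.426 = 44627.57 kJ/kg


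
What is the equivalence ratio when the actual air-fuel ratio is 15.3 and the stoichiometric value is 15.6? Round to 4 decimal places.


phi = AFR_stoich / AFR_actual
phi = 15.6 / 15.3 = 1.0196


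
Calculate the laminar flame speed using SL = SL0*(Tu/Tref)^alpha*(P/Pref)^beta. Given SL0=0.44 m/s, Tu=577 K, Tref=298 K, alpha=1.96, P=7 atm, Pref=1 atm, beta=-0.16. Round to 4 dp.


SL = SL0 * (Tu/Tref)^alpha * (P/Pref)^beta
T ratio = 577/298 = 1.93624161
(T ratio)^alpha = 1.93624161^1.96 = 3.651243
(P/Pref)^beta = 7^(-0.16) = 0.732461
SL = 0.44 * 3.651243 * 0.732461 = 1.1767 m/s


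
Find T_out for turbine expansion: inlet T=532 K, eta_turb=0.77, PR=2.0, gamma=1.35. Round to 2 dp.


T_out = T_in * (1 - eta * (1 - PR^(-(gamma-1)/gamma)))
Exponent = -(1.35-1)/1.35 = -0.25925926
PR^exp = 2.0^(-0.25925926) = 0.83551680
Factor = 1 - 0.77*(1 - 0.83551680) = 0.87334794
T_out = 532 * 0.87334794 = 464.62 K


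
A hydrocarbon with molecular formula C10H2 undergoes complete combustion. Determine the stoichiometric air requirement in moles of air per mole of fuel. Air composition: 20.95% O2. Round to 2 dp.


Balanced combustion: C10H2 + 10.5 O2 -> 10 CO2 + 1 H2O
O2 needed = C + H/4 = 10 + 2/4 = 10.50 moles
Air moles = O2 / 0.2095 = 10.50 / 0.2095 = 50.12 moles air


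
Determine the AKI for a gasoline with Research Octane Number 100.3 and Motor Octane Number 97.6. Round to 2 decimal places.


AKI = (RON + MON) / 2
AKI = (100.3 + 97.6) / 2
AKI = 197.9 / 2 = 98.95


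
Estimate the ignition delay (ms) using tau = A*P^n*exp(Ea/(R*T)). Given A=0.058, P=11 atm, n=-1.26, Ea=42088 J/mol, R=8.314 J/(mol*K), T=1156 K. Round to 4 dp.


tau = A * P^n * exp(Ea/(R*T))
P^n = 11^(-1.26) = 0.04873548
Ea/(R*T) = 42088/(8.314*1156) = 4.379156
exp(Ea/(R*T)) = 79.770693
tau = 0.058 * 0.04873548 * 79.770693 = 0.2255 ms


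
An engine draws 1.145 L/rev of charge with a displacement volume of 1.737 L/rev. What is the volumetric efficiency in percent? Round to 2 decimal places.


eta_v = (V_actual / V_disp) * 100
Ratio = 1.145 / 1.737 = 0.6592
eta_v = 0.6592 * 100 = 65.92%


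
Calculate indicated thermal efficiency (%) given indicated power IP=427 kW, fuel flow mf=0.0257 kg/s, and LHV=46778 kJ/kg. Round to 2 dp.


eta_ith = (IP / (mf * LHV)) * 100
Denominator = 0.0257 * 46778 = 1202.1946 kW
eta_ith = (427 / 1202.1946) * 100 = 35.52%


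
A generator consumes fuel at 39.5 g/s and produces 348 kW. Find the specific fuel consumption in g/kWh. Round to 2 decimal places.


SFC = (mf / BP) * 3600
Rate = 39.5 / 348 = 0.113506 g/(s*kW)
SFC = 0.113506 * 3600 = 408.62 g/kWh


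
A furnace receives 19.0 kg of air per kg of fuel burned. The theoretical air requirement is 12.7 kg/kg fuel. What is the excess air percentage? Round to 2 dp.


Excess air = actual - stoichiometric = 19.0 - 12.7 = 6.30 kg/kg fuel
Excess air % = (excess / stoich) * 100 = (6.30 / 12.7) * 100 = 49.61%


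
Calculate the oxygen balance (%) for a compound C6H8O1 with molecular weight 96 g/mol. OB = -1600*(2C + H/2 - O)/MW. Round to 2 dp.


OB = -1600 * (2C + H/2 - O) / MW
Inner = 2*6 + 8/2 - 1 = 15.00
OB = -1600 * 15.00 / 96 = -250.00%


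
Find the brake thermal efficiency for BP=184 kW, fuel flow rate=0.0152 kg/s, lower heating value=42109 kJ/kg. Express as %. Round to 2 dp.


eta_BTE = (BP / (mf * LHV)) * 100
Denominator = 0.0152 * 42109 = 640.0568 kW
eta_BTE = (184 / 640.0568) * 100 = 28.75%


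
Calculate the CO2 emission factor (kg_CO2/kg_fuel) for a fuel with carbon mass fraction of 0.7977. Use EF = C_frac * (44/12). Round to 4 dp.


EF = C_frac * (M_CO2 / M_C)
EF = 0.7977 * (44/12)
EF = 0.7977 * 3.666667 = 2.9249 kg_CO2/kg_fuel


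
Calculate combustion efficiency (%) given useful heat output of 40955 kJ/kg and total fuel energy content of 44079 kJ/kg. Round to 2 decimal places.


Efficiency = (Q_useful / Q_fuel) * 100
Efficiency = (40955 / 44079) * 100
Efficiency = 0.9291 * 100 = 92.91%


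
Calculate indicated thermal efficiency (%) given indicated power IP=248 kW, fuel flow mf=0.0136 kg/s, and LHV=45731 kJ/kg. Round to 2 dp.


eta_ith = (IP / (mf * LHV)) * 100
Denominator = 0.0136 * 45731 = 621.9416 kW
eta_ith = (248 / 621.9416) * 100 = 39.88%


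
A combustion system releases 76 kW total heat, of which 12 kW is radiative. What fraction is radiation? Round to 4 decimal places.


f_rad = Q_rad / Q_total
f_rad = 12 / 76 = 0.1579


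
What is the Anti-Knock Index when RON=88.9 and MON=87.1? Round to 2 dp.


AKI = (RON + MON) / 2
AKI = (88.9 + 87.1) / 2
AKI = 176.0 / 2 = 88.00


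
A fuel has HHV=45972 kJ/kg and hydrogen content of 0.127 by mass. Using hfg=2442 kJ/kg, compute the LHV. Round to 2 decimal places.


LHV = HHV - hfg * 9 * H
Water correction = 2442 * 9 * 0.127 = 2791.206 kJ/kg
LHV = 45972 - 2791.206 = 43180.79 kJ/kg


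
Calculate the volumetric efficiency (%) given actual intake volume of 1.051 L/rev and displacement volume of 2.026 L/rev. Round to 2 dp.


eta_v = (V_actual / V_disp) * 100
Ratio = 1.051 / 2.026 = 0.5188
eta_v = 0.5188 * 100 = 51.88%


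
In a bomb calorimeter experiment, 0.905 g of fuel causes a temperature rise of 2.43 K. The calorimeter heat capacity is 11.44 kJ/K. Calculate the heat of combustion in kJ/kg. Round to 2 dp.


Hc = C_cal * delta_T / m_fuel
Q_released = 11.44 * 2.43 = 27.7992 kJ
m_fuel = 0.905 g = 0.905/1000 kg = 0.000905 kg
Hc = 27.7992 / 0.000905 = 30717.35 kJ/kg


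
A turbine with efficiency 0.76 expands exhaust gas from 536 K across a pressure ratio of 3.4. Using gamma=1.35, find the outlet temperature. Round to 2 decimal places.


T_out = T_in * (1 - eta * (1 - PR^(-(gamma-1)/gamma)))
Exponent = -(1.35-1)/1.35 = -0.25925926
PR^exp = 3.4^(-0.25925926) = 0.72813041
Factor = 1 - 0.76*(1 - 0.72813041) = 0.79337911
T_out = 536 * 0.79337911 = 425.25 K


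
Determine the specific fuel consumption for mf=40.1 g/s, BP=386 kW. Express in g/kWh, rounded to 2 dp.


SFC = (mf / BP) * 3600
Rate = 40.1 / 386 = 0.103886 g/(s*kW)
SFC = 0.103886 * 3600 = 373.99 g/kWh


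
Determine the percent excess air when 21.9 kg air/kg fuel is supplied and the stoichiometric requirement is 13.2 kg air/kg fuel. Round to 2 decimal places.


Excess air = actual - stoichiometric = 21.9 - 13.2 = 8.70 kg/kg fuel
Excess air % = (excess / stoich) * 100 = (8.70 / 13.2) * 100 = 65.91%


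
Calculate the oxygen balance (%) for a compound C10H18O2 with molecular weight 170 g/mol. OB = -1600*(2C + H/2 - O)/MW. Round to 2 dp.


OB = -1600 * (2C + H/2 - O) / MW
Inner = 2*10 + 18/2 - 2 = 27.00
OB = -1600 * 27.00 / 170 = -254.12%


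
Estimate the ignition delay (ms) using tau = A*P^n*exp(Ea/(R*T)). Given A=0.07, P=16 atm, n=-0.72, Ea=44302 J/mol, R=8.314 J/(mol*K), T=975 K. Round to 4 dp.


tau = A * P^n * exp(Ea/(R*T))
P^n = 16^(-0.72) = 0.13584186
Ea/(R*T) = 44302/(8.314*975) = 5.465233
exp(Ea/(R*T)) = 236.330958
tau = 0.07 * 0.13584186 * 236.330958 = 2.2473 ms


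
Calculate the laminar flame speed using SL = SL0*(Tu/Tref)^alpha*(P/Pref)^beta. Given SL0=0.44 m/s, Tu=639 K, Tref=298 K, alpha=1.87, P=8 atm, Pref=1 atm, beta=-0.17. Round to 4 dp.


SL = SL0 * (Tu/Tref)^alpha * (P/Pref)^beta
T ratio = 639/298 = 2.14429530
(T ratio)^alpha = 2.14429530^1.87 = 4.163918
(P/Pref)^beta = 8^(-0.17) = 0.702222
SL = 0.44 * 4.163918 * 0.702222 = 1.2866 m/s


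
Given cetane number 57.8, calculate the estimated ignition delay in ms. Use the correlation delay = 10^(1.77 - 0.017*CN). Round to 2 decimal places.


delay = 10^(1.77 - 0.017*CN)
Exponent = 1.77 - 0.017*57.8 = 0.7874
delay = 10^0.7874 = 6.13 ms


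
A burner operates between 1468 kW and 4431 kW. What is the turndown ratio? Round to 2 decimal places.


TDR = Q_max / Q_min
TDR = 4431 / 1468 = 3.02


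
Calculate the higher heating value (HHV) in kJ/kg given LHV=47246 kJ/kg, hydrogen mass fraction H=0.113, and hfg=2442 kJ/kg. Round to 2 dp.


HHV = LHV + hfg * 9 * H
Water addition = 2442 * 9 * 0.113 = 2483.514 kJ/kg
HHV = 47246 + 2483.514 = 49729.51 kJ/kg


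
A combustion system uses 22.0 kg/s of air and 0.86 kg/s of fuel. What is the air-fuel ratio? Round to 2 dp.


AFR = m_air / m_fuel
AFR = 22.0 / 0.86 = 25.58


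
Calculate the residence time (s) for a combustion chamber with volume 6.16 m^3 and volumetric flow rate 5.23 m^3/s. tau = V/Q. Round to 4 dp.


tau = V / Q_flow
tau = 6.16 / 5.23 = 1.1778 s


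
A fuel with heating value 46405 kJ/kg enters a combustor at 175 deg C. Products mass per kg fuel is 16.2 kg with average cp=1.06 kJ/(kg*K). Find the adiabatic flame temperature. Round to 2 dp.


T_ad = T_in + Hc / (m_p * cp)
Denominator = 16.2 * 1.06 = 17.1720
Temperature rise = 46405 / 17.1720 = 2702.36 K
T_ad = 175 + 2702.36 = 2877.36 deg C


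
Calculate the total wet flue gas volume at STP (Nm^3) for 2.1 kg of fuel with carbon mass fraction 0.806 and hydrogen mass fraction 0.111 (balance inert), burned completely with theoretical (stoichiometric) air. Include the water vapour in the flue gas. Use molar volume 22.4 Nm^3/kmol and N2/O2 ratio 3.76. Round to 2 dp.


Per kg fuel: CO2 = (C/12 kmol)*22.4 = (0.806/12)*22.4 = 1.50453 Nm^3
Per kg fuel: H2O = (H/2 kmol)*22.4 = (0.111/2)*22.4 = 1.24320 Nm^3
O2 needed per kg fuel = C/12 + H/4 = 0.806/12 + 0.111/4 = 0.09491667 kmol
Per kg fuel: N2 = O2*3.76*22.4 = 0.09491667*3.76*22.4 = 7.99426 Nm^3
Total per kg = 1.50453 + 1.24320 + 7.99426 = 10.74199 Nm^3
Total = 10.74199 * 2.1 = 22.56 Nm^3


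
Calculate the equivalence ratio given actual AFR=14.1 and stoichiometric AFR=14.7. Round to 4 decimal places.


phi = AFR_stoich / AFR_actual
phi = 14.7 / 14.1 = 1.0426


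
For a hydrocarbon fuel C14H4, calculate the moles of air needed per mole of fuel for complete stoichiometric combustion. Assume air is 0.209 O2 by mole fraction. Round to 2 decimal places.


Balanced combustion: C14H4 + 15 O2 -> 14 CO2 + 2 H2O
O2 needed = C + H/4 = 14 + 4/4 = 15.00 moles
Air moles = O2 / 0.209 = 15.00 / 0.209 = 71.77 moles air


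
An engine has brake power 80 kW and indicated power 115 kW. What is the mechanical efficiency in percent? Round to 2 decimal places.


eta_mech = (BP / IP) * 100
Ratio = 80 / 115 = 0.6957
eta_mech = 0.6957 * 100 = 69.57%


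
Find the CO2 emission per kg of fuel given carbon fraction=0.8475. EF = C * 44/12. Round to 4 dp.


EF = C_frac * (M_CO2 / M_C)
EF = 0.8475 * (44/12)
EF = 0.8475 * 3.666667 = 3.1075 kg_CO2/kg_fuel


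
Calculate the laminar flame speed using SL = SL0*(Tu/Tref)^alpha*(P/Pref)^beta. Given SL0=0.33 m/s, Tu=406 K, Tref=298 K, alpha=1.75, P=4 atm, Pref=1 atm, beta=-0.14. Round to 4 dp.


SL = SL0 * (Tu/Tref)^alpha * (P/Pref)^beta
T ratio = 406/298 = 1.36241611
(T ratio)^alpha = 1.36241611^1.75 = 1.718075
(P/Pref)^beta = 4^(-0.14) = 0.823591
SL = 0.33 * 1.718075 * 0.823591 = 0.4669 m/s


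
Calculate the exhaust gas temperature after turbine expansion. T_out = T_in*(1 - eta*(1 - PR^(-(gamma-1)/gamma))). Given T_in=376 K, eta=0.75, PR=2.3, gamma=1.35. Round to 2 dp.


T_out = T_in * (1 - eta * (1 - PR^(-(gamma-1)/gamma)))
Exponent = -(1.35-1)/1.35 = -0.25925926
PR^exp = 2.3^(-0.25925926) = 0.80578413
Factor = 1 - 0.75*(1 - 0.80578413) = 0.85433810
T_out = 376 * 0.85433810 = 321.23 K


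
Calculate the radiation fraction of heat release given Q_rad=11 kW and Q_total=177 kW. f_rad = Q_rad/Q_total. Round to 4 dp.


f_rad = Q_rad / Q_total
f_rad = 11 / 177 = 0.0621


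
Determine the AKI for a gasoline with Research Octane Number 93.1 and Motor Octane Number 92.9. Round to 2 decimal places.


AKI = (RON + MON) / 2
AKI = (93.1 + 92.9) / 2
AKI = 186.0 / 2 = 93.00


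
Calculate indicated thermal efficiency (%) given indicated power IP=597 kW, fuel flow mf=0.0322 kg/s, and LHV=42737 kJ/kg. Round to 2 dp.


eta_ith = (IP / (mf * LHV)) * 100
Denominator = 0.0322 * 42737 = 1376.1314 kW
eta_ith = (597 / 1376.1314) * 100 = 43.38%


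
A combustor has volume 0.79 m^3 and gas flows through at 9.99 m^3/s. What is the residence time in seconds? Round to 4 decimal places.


tau = V / Q_flow
tau = 0.79 / 9.99 = 0.0791 s


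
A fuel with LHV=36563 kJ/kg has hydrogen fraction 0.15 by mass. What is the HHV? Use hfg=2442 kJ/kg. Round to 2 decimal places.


HHV = LHV + hfg * 9 * H
Water addition = 2442 * 9 * 0.15 = 3296.700 kJ/kg
HHV = 36563 + 3296.700 = 39859.70 kJ/kg


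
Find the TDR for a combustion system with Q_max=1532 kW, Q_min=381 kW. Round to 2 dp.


TDR = Q_max / Q_min
TDR = 1532 / 381 = 4.02


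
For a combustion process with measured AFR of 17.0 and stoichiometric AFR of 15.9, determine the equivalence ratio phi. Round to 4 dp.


phi = AFR_stoich / AFR_actual
phi = 15.9 / 17.0 = 0.9353


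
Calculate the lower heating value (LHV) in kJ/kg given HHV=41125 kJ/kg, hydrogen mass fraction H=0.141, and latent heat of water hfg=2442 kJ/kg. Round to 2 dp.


LHV = HHV - hfg * 9 * H
Water correction = 2442 * 9 * 0.141 = 3098.898 kJ/kg
LHV = 41125 - 3098.898 = 38026.10 kJ/kg


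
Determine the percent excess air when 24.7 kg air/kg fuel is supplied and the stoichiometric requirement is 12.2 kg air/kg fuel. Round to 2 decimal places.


Excess air = actual - stoichiometric = 24.7 - 12.2 = 12.50 kg/kg fuel
Excess air % = (excess / stoich) * 100 = (12.50 / 12.2) * 100 = 102.46%


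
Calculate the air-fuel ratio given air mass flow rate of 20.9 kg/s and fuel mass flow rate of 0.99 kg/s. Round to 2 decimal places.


AFR = m_air / m_fuel
AFR = 20.9 / 0.99 = 21.11


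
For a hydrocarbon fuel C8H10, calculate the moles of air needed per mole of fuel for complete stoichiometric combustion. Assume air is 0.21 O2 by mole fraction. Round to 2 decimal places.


Balanced combustion: C8H10 + 10.5 O2 -> 8 CO2 + 5 H2O
O2 needed = C + H/4 = 8 + 10/4 = 10.50 moles
Air moles = O2 / 0.21 = 10.50 / 0.21 = 50.00 moles air


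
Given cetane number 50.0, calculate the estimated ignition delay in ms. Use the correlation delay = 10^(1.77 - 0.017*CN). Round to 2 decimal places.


delay = 10^(1.77 - 0.017*CN)
Exponent = 1.77 - 0.017*50.0 = 0.9200
delay = 10^0.9200 = 8.32 ms


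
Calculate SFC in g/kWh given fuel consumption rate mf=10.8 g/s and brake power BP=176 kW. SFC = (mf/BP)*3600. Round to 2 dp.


SFC = (mf / BP) * 3600
Rate = 10.8 / 176 = 0.061364 g/(s*kW)
SFC = 0.061364 * 3600 = 220.91 g/kWh


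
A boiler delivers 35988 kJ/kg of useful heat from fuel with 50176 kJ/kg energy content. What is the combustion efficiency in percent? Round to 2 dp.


Efficiency = (Q_useful / Q_fuel) * 100
Efficiency = (35988 / 50176) * 100
Efficiency = 0.7172 * 100 = 71.72%


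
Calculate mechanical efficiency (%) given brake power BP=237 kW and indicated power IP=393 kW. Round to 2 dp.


eta_mech = (BP / IP) * 100
Ratio = 237 / 393 = 0.6031
eta_mech = 0.6031 * 100 = 60.31%


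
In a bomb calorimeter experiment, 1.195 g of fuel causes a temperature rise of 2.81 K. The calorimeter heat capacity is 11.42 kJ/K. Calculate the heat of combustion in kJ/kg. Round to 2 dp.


Hc = C_cal * delta_T / m_fuel
Q_released = 11.42 * 2.81 = 32.0902 kJ
m_fuel = 1.195 g = 1.195/1000 kg = 0.001195 kg
Hc = 32.0902 / 0.001195 = 26853.72 kJ/kg


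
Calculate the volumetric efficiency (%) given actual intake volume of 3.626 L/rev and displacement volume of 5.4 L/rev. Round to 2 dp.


eta_v = (V_actual / V_disp) * 100
Ratio = 3.626 / 5.4 = 0.6715
eta_v = 0.6715 * 100 = 67.15%


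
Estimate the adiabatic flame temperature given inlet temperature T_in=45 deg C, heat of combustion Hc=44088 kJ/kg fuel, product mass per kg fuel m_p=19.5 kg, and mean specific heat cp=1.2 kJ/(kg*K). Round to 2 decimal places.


T_ad = T_in + Hc / (m_p * cp)
Denominator = 19.5 * 1.2 = 23.4000
Temperature rise = 44088 / 23.4000 = 1884.10 K
T_ad = 45 + 1884.10 = 1929.10 deg C
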